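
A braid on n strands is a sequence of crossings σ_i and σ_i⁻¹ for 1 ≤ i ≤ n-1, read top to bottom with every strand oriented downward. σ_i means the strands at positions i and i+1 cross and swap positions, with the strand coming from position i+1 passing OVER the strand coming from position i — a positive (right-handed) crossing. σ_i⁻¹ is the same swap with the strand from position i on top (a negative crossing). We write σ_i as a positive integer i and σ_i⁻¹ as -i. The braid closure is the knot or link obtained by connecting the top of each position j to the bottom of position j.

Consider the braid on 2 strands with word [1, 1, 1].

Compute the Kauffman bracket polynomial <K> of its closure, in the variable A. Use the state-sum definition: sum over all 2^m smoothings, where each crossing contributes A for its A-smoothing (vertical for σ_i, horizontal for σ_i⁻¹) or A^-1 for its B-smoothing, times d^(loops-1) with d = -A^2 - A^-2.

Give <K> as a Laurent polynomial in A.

Braid: s1 s1 s1 on 2 strands, 3 crossings.
Writhe w = (#positive) - (#negative) = 3 - 0 = 3.
Computing the Kauffman bracket via state sum. There are 2^3 = 8 states.
For each crossing: s=0 is the vertical smoothing, s=1 horizontal. Crossing k contributes A^(sign_k * (1 - 2*s_k)); loop factor d = -A^2 - A^-2.
  state 000: A-exp=+3, loops=2, term = A^3 * d^1
  state 001: A-exp=+1, loops=1, term = A^1 * d^0
  state 010: A-exp=+1, loops=1, term = A^1 * d^0
  state 011: A-exp=-1, loops=2, term = A^-1 * d^1
  state 100: A-exp=+1, loops=1, term = A^1 * d^0
  state 101: A-exp=-1, loops=2, term = A^-1 * d^1
  state 110: A-exp=-1, loops=2, term = A^-1 * d^1
  state 111: A-exp=-3, loops=3, term = A^-3 * d^2
Collect the terms by A-exponent (count of states per loop number):
Powers of d = -A^2 - A^-2: d^2 = A^4 + 2 + A^-4.
  A^3 * (d) = -A^5 - A
  A^1 * (3) = 3*A
  A^-1 * (3*d) = -3*A - 3*A^-3
  A^-3 * (d^2) = A + 2*A^-3 + A^-7
Summing the groups: <K> = -A^5 - A^-3 + A^-7

Answer: -A^5 - A^-3 + A^-7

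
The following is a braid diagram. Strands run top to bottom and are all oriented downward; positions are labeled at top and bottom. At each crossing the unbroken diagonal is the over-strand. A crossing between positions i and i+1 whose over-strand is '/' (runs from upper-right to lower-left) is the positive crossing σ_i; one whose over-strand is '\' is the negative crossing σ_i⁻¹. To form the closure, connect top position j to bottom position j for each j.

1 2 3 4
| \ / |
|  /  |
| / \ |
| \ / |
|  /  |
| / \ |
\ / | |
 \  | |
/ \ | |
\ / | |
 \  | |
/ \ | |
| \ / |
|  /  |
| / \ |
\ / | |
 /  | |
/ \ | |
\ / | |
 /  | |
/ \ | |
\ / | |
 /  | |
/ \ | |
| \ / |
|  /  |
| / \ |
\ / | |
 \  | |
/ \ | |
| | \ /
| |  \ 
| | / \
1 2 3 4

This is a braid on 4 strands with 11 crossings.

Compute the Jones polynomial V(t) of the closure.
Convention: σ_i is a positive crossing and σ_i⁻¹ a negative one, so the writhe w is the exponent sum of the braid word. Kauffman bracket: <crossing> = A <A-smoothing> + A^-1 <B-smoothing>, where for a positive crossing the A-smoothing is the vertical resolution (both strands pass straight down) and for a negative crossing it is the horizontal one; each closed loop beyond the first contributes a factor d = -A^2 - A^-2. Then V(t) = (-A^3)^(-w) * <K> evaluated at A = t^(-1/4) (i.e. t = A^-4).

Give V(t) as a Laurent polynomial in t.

Reading the diagram top to bottom ('/'-over between positions i,i+1 = s_i, '\'-over = s_i^-1): braid word = s2 s2 s1^-1 s1^-1 s2 s1 s1 s1 s2 s1^-1 s3^-1.
The presented braid s2 s2 s1^-1 s1^-1 s2 s1 s1 s1 s2 s1^-1 s3^-1 on 4 strands reduces by inverse Markov moves (closure unchanged at each step):
  Destabilize: the word has the form β·s3^-1 where s3^-1 occurs only as the final letter (β ∈ B_3); drop it and the last strand → 3 strands.
Reduced to β = s2 s2 s1^-1 s1^-1 s2 s1 s1 s1 s2 s1^-1 on 3 strands, 10 crossings.
Compute on β:
Braid: s2 s2 s1^-1 s1^-1 s2 s1 s1 s1 s2 s1^-1 on 3 strands, 10 crossings.
Writhe w = (#positive) - (#negative) = 7 - 3 = 4.
State-sum expansion of <K>. There are 2^10 = 1024 states.
Each crossing splits two ways (0=vertical, 1=horizontal). The state's weight is A^(#A-smoothings - #B-smoothings) * d^(loops - 1).
Tabulate the states by total A-exponent and number of loops L (A-exp: L × count):
  A^10: L=4 ×1
  A^8: L=3 ×7, L=5 ×3
  A^6: L=2 ×19, L=4 ×23, L=6 ×3
  A^4: L=1 ×20, L=3 ×75, L=5 ×24, L=7 ×1
  A^2: L=2 ×114, L=4 ×86, L=6 ×10
  A^0: L=1 ×51, L=3 ×155, L=5 ×45, L=7 ×1
  A^-2: L=2 ×102, L=4 ×98, L=6 ×10
  A^-4: L=3 ×89, L=5 ×30, L=7 ×1
  A^-6: L=4 ×41, L=6 ×4
  A^-8: L=5 ×10
  A^-10: L=6 ×1
Each group contributes A^e * Σ count * d^(L-1):
Powers of d = -A^2 - A^-2: d^2 = A^4 + 2 + A^-4; d^3 = -A^6 - 3*A^2 - 3*A^-2 - A^-6; d^4 = A^8 + 4*A^4 + 6 + 4*A^-4 + A^-8; d^5 = -A^10 - 5*A^6 - 10*A^2 - 10*A^-2 - 5*A^-6 - A^-10; d^6 = A^12 + 6*A^8 + 15*A^4 + 20 + 15*A^-4 + 6*A^-8 + A^-12.
  A^10 * (d^3) = -A^16 - 3*A^12 - 3*A^8 - A^4
  A^8 * (7*d^2 + 3*d^4) = 3*A^16 + 19*A^12 + 32*A^8 + 19*A^4 + 3
  A^6 * (19*d + 23*d^3 + 3*d^5) = -3*A^16 - 38*A^12 - 118*A^8 - 118*A^4 - 38 - 3*A^-4
  A^4 * (20 + 75*d^2 + 24*d^4 + d^6) = A^16 + 30*A^12 + 186*A^8 + 334*A^4 + 186 + 30*A^-4 + A^-8
  A^2 * (114*d + 86*d^3 + 10*d^5) = -10*A^12 - 136*A^8 - 472*A^4 - 472 - 136*A^-4 - 10*A^-8
  A^0 * (51 + 155*d^2 + 45*d^4 + d^6) = A^12 + 51*A^8 + 350*A^4 + 651 + 350*A^-4 + 51*A^-8 + A^-12
  A^-2 * (102*d + 98*d^3 + 10*d^5) = -10*A^8 - 148*A^4 - 496 - 496*A^-4 - 148*A^-8 - 10*A^-12
  A^-4 * (89*d^2 + 30*d^4 + d^6) = A^8 + 36*A^4 + 224 + 378*A^-4 + 224*A^-8 + 36*A^-12 + A^-16
  A^-6 * (41*d^3 + 4*d^5) = -4*A^4 - 61 - 163*A^-4 - 163*A^-8 - 61*A^-12 - 4*A^-16
  A^-8 * (10*d^4) = 10 + 40*A^-4 + 60*A^-8 + 40*A^-12 + 10*A^-16
  A^-10 * (d^5) = -1 - 5*A^-4 - 10*A^-8 - 10*A^-12 - 5*A^-16 - A^-20
Summing the groups: <K> = -A^12 + 3*A^8 - 4*A^4 + 6 - 5*A^-4 + 5*A^-8 - 4*A^-12 + 2*A^-16 - A^-20
Normalise by the writhe: (-A^3)^(-w) = (-A^3)^(-4) = A^-12, so f(A) = A^-12 * <K> = -1 + 3*A^-4 - 4*A^-8 + 6*A^-12 - 5*A^-16 + 5*A^-20 - 4*A^-24 + 2*A^-28 - A^-32.
Substitute A = t^(-1/4), i.e. A^e → t^(-e/4): V(t) = -t^8 + 2*t^7 - 4*t^6 + 5*t^5 - 5*t^4 + 6*t^3 - 4*t^2 + 3*t - 1

Answer: -t^8 + 2*t^7 - 4*t^6 + 5*t^5 - 5*t^4 + 6*t^3 - 4*t^2 + 3*t - 1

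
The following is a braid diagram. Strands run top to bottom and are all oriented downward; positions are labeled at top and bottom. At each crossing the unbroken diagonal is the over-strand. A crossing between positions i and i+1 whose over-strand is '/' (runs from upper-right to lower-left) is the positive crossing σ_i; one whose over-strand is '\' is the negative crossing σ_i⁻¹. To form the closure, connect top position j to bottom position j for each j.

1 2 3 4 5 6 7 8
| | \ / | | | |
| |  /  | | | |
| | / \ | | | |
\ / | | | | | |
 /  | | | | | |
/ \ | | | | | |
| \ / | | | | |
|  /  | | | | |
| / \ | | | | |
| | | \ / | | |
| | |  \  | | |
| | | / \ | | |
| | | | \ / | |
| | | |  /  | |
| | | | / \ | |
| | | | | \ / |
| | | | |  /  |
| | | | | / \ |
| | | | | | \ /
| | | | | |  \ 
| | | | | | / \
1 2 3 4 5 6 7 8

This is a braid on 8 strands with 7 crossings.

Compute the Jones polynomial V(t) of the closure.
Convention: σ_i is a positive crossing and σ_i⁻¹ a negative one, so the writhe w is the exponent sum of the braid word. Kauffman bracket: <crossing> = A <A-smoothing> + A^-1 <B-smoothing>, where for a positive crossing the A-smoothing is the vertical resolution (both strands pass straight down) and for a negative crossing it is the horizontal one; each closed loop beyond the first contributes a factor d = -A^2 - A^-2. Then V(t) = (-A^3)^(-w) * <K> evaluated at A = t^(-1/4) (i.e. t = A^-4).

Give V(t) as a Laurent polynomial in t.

1

Derivation:
Reading the diagram top to bottom ('/'-over between positions i,i+1 = s_i, '\'-over = s_i^-1): braid word = s3 s1 s2 s4^-1 s5 s6 s7^-1.
The presented braid s3 s1 s2 s4^-1 s5 s6 s7^-1 on 8 strands reduces by inverse Markov moves (closure unchanged at each step):
  Destabilize: the word has the form β·s7^-1 where s7^-1 occurs only as the final letter (β ∈ B_7); drop it and the last strand → 7 strands.
  Destabilize: the word has the form β·s6 where s6 occurs only as the final letter (β ∈ B_6); drop it and the last strand → 6 strands.
  Destabilize: the word has the form β·s5 where s5 occurs only as the final letter (β ∈ B_5); drop it and the last strand → 5 strands.
Reduced to β = s3 s1 s2 s4^-1 on 5 strands, 4 crossings.
Compute on β:
Braid: s3 s1 s2 s4^-1 on 5 strands, 4 crossings.
Writhe w = (#positive) - (#negative) = 3 - 1 = 2.
State-sum expansion of <K>. There are 2^4 = 16 states.
For each crossing: s=0 is the vertical smoothing, s=1 horizontal. Crossing k contributes A^(sign_k * (1 - 2*s_k)); loop factor d = -A^2 - A^-2.
  state 0000: A-exp=+2, loops=5, term = A^2 * d^4
  state 0001: A-exp=+4, loops=4, term = A^4 * d^3
  state 0010: A-exp=+0, loops=4, term = A^0 * d^3
  state 0011: A-exp=+2, loops=3, term = A^2 * d^2
  state 0100: A-exp=+0, loops=4, term = A^0 * d^3
  state 0101: A-exp=+2, loops=3, term = A^2 * d^2
  state 0110: A-exp=-2, loops=3, term = A^-2 * d^2
  state 0111: A-exp=+0, loops=2, term = A^0 * d^1
  state 1000: A-exp=+0, loops=4, term = A^0 * d^3
  state 1001: A-exp=+2, loops=3, term = A^2 * d^2
  state 1010: A-exp=-2, loops=3, term = A^-2 * d^2
  state 1011: A-exp=+0, loops=2, term = A^0 * d^1
  state 1100: A-exp=-2, loops=3, term = A^-2 * d^2
  state 1101: A-exp=+0, loops=2, term = A^0 * d^1
  state 1110: A-exp=-4, loops=2, term = A^-4 * d^1
  state 1111: A-exp=-2, loops=1, term = A^-2 * d^0
Collect the terms by A-exponent (count of states per loop number):
Powers of d = -A^2 - A^-2: d^2 = A^4 + 2 + A^-4; d^3 = -A^6 - 3*A^2 - 3*A^-2 - A^-6; d^4 = A^8 + 4*A^4 + 6 + 4*A^-4 + A^-8.
  A^4 * (d^3) = -A^10 - 3*A^6 - 3*A^2 - A^-2
  A^2 * (3*d^2 + d^4) = A^10 + 7*A^6 + 12*A^2 + 7*A^-2 + A^-6
  A^0 * (3*d + 3*d^3) = -3*A^6 - 12*A^2 - 12*A^-2 - 3*A^-6
  A^-2 * (1 + 3*d^2) = 3*A^2 + 7*A^-2 + 3*A^-6
  A^-4 * (d) = -A^-2 - A^-6
Summing the groups: <K> = A^6
Normalise by the writhe: (-A^3)^(-w) = (-A^3)^(-2) = A^-6, so f(A) = A^-6 * <K> = 1.
Substitute A = t^(-1/4), i.e. A^e → t^(-e/4): V(t) = 1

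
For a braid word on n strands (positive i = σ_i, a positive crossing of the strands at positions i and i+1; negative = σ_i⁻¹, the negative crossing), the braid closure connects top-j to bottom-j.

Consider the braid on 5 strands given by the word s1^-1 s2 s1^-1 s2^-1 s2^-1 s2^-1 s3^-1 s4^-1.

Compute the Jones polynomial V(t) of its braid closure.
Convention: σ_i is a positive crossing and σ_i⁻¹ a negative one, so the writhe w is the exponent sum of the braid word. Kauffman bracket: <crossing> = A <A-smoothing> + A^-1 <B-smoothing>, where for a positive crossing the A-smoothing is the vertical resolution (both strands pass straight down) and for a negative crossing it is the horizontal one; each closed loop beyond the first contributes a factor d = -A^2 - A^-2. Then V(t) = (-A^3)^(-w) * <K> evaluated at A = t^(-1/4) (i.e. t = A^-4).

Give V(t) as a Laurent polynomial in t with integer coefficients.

t^-1 - t^-2 + 2*t^-3 - t^-4 + t^-5 - t^-6

Derivation:
The presented braid s1^-1 s2 s1^-1 s2^-1 s2^-1 s2^-1 s3^-1 s4^-1 on 5 strands reduces by inverse Markov moves (closure unchanged at each step):
  Destabilize: the word has the form β·s4^-1 where s4^-1 occurs only as the final letter (β ∈ B_4); drop it and the last strand → 4 strands.
  Destabilize: the word has the form β·s3^-1 where s3^-1 occurs only as the final letter (β ∈ B_3); drop it and the last strand → 3 strands.
Reduced to β = s1^-1 s2 s1^-1 s2^-1 s2^-1 s2^-1 on 3 strands, 6 crossings.
Compute on β:
Braid: s1^-1 s2 s1^-1 s2^-1 s2^-1 s2^-1 on 3 strands, 6 crossings.
Writhe w = (#positive) - (#negative) = 1 - 5 = -4.
Computing the Kauffman bracket via state sum. There are 2^6 = 64 states.
Each crossing splits two ways (0=vertical, 1=horizontal). The state's weight is A^(#A-smoothings - #B-smoothings) * d^(loops - 1).
Tabulate the states by total A-exponent and number of loops L (A-exp: L × count):
  A^6: L=4 ×1
  A^4: L=3 ×6
  A^2: L=2 ×12, L=4 ×3
  A^0: L=1 ×9, L=3 ×10, L=5 ×1
  A^-2: L=2 ×12, L=4 ×3
  A^-4: L=1 ×2, L=3 ×4
  A^-6: L=2 ×1
Each group contributes A^e * Σ count * d^(L-1):
Powers of d = -A^2 - A^-2: d^2 = A^4 + 2 + A^-4; d^3 = -A^6 - 3*A^2 - 3*A^-2 - A^-6; d^4 = A^8 + 4*A^4 + 6 + 4*A^-4 + A^-8.
  A^6 * (d^3) = -A^12 - 3*A^8 - 3*A^4 - 1
  A^4 * (6*d^2) = 6*A^8 + 12*A^4 + 6
  A^2 * (12*d + 3*d^3) = -3*A^8 - 21*A^4 - 21 - 3*A^-4
  A^0 * (9 + 10*d^2 + d^4) = A^8 + 14*A^4 + 35 + 14*A^-4 + A^-8
  A^-2 * (12*d + 3*d^3) = -3*A^4 - 21 - 21*A^-4 - 3*A^-8
  A^-4 * (2 + 4*d^2) = 4 + 10*A^-4 + 4*A^-8
  A^-6 * (d) = -A^-4 - A^-8
Summing the groups: <K> = -A^12 + A^8 - A^4 + 2 - A^-4 + A^-8
Normalise by the writhe: (-A^3)^(-w) = (-A^3)^(4) = A^12, so f(A) = A^12 * <K> = -A^24 + A^20 - A^16 + 2*A^12 - A^8 + A^4.
Substitute A = t^(-1/4), i.e. A^e → t^(-e/4): V(t) = t^-1 - t^-2 + 2*t^-3 - t^-4 + t^-5 - t^-6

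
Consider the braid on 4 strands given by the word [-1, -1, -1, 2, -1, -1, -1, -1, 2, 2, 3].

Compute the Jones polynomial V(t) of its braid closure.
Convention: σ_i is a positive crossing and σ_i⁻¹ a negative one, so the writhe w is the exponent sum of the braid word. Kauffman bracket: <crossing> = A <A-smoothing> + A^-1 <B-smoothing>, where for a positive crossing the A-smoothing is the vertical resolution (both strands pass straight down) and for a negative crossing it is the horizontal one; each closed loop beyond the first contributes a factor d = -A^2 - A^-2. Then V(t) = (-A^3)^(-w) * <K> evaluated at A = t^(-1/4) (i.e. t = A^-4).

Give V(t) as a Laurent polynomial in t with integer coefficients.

The presented braid s1^-1 s1^-1 s1^-1 s2 s1^-1 s1^-1 s1^-1 s1^-1 s2 s2 s3 on 4 strands reduces by inverse Markov moves (closure unchanged at each step):
  Destabilize: the word has the form β·s3 where s3 occurs only as the final letter (β ∈ B_3); drop it and the last strand → 3 strands.
Reduced to β = s1^-1 s1^-1 s1^-1 s2 s1^-1 s1^-1 s1^-1 s1^-1 s2 s2 on 3 strands, 10 crossings.
Compute on β:
Braid: s1^-1 s1^-1 s1^-1 s2 s1^-1 s1^-1 s1^-1 s1^-1 s2 s2 on 3 strands, 10 crossings.
Writhe w = (#positive) - (#negative) = 3 - 7 = -4.
Computing the Kauffman bracket via state sum. There are 2^10 = 1024 states.
Each crossing splits two ways (0=vertical, 1=horizontal). The state's weight is A^(#A-smoothings - #B-smoothings) * d^(loops - 1).
Tabulate the states by total A-exponent and number of loops L (A-exp: L × count):
  A^10: L=8 ×1
  A^8: L=7 ×10
  A^6: L=6 ×44, L=8 ×1
  A^4: L=5 ×112, L=7 ×8
  A^2: L=4 ×182, L=6 ×28
  A^0: L=3 ×194, L=5 ×58
  A^-2: L=2 ×130, L=4 ×79, L=6 ×1
  A^-4: L=1 ×45, L=3 ×70, L=5 ×5
  A^-6: L=2 ×36, L=4 ×9
  A^-8: L=3 ×10
  A^-10: L=4 ×1
Each group contributes A^e * Σ count * d^(L-1):
Powers of d = -A^2 - A^-2: d^2 = A^4 + 2 + A^-4; d^3 = -A^6 - 3*A^2 - 3*A^-2 - A^-6; d^4 = A^8 + 4*A^4 + 6 + 4*A^-4 + A^-8; d^5 = -A^10 - 5*A^6 - 10*A^2 - 10*A^-2 - 5*A^-6 - A^-10; d^6 = A^12 + 6*A^8 + 15*A^4 + 20 + 15*A^-4 + 6*A^-8 + A^-12; d^7 = -A^14 - 7*A^10 - 21*A^6 - 35*A^2 - 35*A^-2 - 21*A^-6 - 7*A^-10 - A^-14.
  A^10 * (d^7) = -A^24 - 7*A^20 - 21*A^16 - 35*A^12 - 35*A^8 - 21*A^4 - 7 - A^-4
  A^8 * (10*d^6) = 10*A^20 + 60*A^16 + 150*A^12 + 200*A^8 + 150*A^4 + 60 + 10*A^-4
  A^6 * (44*d^5 + d^7) = -A^20 - 51*A^16 - 241*A^12 - 475*A^8 - 475*A^4 - 241 - 51*A^-4 - A^-8
  A^4 * (112*d^4 + 8*d^6) = 8*A^16 + 160*A^12 + 568*A^8 + 832*A^4 + 568 + 160*A^-4 + 8*A^-8
  A^2 * (182*d^3 + 28*d^5) = -28*A^12 - 322*A^8 - 826*A^4 - 826 - 322*A^-4 - 28*A^-8
  A^0 * (194*d^2 + 58*d^4) = 58*A^8 + 426*A^4 + 736 + 426*A^-4 + 58*A^-8
  A^-2 * (130*d + 79*d^3 + d^5) = -A^8 - 84*A^4 - 377 - 377*A^-4 - 84*A^-8 - A^-12
  A^-4 * (45 + 70*d^2 + 5*d^4) = 5*A^4 + 90 + 215*A^-4 + 90*A^-8 + 5*A^-12
  A^-6 * (36*d + 9*d^3) = -9 - 63*A^-4 - 63*A^-8 - 9*A^-12
  A^-8 * (10*d^2) = 10*A^-4 + 20*A^-8 + 10*A^-12
  A^-10 * (d^3) = -A^-4 - 3*A^-8 - 3*A^-12 - A^-16
Summing the groups: <K> = -A^24 + 2*A^20 - 4*A^16 + 6*A^12 - 7*A^8 + 7*A^4 - 6 + 6*A^-4 - 3*A^-8 + 2*A^-12 - A^-16
Normalise by the writhe: (-A^3)^(-w) = (-A^3)^(4) = A^12, so f(A) = A^12 * <K> = -A^36 + 2*A^32 - 4*A^28 + 6*A^24 - 7*A^20 + 7*A^16 - 6*A^12 + 6*A^8 - 3*A^4 + 2 - A^-4.
Substitute A = t^(-1/4), i.e. A^e → t^(-e/4): V(t) = -t + 2 - 3*t^-1 + 6*t^-2 - 6*t^-3 + 7*t^-4 - 7*t^-5 + 6*t^-6 - 4*t^-7 + 2*t^-8 - t^-9

Answer: -t + 2 - 3*t^-1 + 6*t^-2 - 6*t^-3 + 7*t^-4 - 7*t^-5 + 6*t^-6 - 4*t^-7 + 2*t^-8 - t^-9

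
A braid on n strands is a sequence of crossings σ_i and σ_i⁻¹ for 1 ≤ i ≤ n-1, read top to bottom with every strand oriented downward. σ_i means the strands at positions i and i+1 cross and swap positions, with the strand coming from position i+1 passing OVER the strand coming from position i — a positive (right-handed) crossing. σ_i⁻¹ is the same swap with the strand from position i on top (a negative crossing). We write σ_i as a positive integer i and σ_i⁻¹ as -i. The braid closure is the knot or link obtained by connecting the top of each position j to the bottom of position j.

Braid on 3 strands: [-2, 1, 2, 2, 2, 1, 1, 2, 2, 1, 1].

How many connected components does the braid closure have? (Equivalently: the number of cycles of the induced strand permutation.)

2

Derivation:
Track the strand permutation on 3 strands, starting from identity.
  step 1: s2^-1 swaps positions 2,3 -> [1 3 2]
  step 2: s1 swaps positions 1,2 -> [3 1 2]
  step 3: s2 swaps positions 2,3 -> [3 2 1]
  step 4: s2 swaps positions 2,3 -> [3 1 2]
  step 5: s2 swaps positions 2,3 -> [3 2 1]
  step 6: s1 swaps positions 1,2 -> [2 3 1]
  step 7: s1 swaps positions 1,2 -> [3 2 1]
  step 8: s2 swaps positions 2,3 -> [3 1 2]
  step 9: s2 swaps positions 2,3 -> [3 2 1]
  step 10: s1 swaps positions 1,2 -> [2 3 1]
  step 11: s1 swaps positions 1,2 -> [3 2 1]
Final permutation (position -> original strand): [3 2 1]
Closure components = cycle count of this permutation = 2.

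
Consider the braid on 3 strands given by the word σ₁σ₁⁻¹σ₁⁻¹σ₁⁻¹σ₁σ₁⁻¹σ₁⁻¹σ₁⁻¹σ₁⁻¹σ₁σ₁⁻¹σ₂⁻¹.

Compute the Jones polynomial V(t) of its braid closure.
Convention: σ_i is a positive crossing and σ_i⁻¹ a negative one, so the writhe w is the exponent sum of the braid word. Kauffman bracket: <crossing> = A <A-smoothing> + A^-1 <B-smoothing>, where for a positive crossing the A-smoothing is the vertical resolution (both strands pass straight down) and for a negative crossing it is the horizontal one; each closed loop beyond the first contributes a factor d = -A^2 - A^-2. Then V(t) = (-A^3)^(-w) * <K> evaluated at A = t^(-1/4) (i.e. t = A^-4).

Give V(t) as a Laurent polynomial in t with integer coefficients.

t^-2 + t^-4 - t^-5 + t^-6 - t^-7

Derivation:
The presented braid s1 s1^-1 s1^-1 s1^-1 s1 s1^-1 s1^-1 s1^-1 s1^-1 s1 s1^-1 s2^-1 on 3 strands reduces by inverse Markov moves (closure unchanged at each step):
  Destabilize: the word has the form β·s2^-1 where s2^-1 occurs only as the final letter (β ∈ B_2); drop it and the last strand → 2 strands.
  Deconjugate: the word is γ·β·γ⁻¹ with γ = s1 s1^-1 (prefix) and γ⁻¹ = s1 s1^-1 (suffix); strip both.
Reduced to β = s1^-1 s1^-1 s1 s1^-1 s1^-1 s1^-1 s1^-1 on 2 strands, 7 crossings.
Compute on β:
First cancel adjacent σ_i σ_i⁻¹ pairs (Reidemeister II — same braid, same closure): s1^-1 s1^-1 s1 s1^-1 s1^-1 s1^-1 s1^-1 → s1^-1 s1^-1 s1^-1 s1^-1 s1^-1.
Braid: s1^-1 s1^-1 s1^-1 s1^-1 s1^-1 on 2 strands, 5 crossings.
Writhe w = (#positive) - (#negative) = 0 - 5 = -5.
Computing the Kauffman bracket via state sum. There are 2^5 = 32 states.
Smooth each crossing (0=||, 1=⌣⌢); contribution A^(Σ sign_k(1-2s_k)) * d^(L-1).
  state 00000: A-exp=-5, loops=2, term = A^-5 * d^1
  state 00001: A-exp=-3, loops=1, term = A^-3 * d^0
  state 00010: A-exp=-3, loops=1, term = A^-3 * d^0
  state 00011: A-exp=-1, loops=2, term = A^-1 * d^1
  state 00100: A-exp=-3, loops=1, term = A^-3 * d^0
  state 00101: A-exp=-1, loops=2, term = A^-1 * d^1
  state 00110: A-exp=-1, loops=2, term = A^-1 * d^1
  state 00111: A-exp=+1, loops=3, term = A^1 * d^2
  state 01000: A-exp=-3, loops=1, term = A^-3 * d^0
  state 01001: A-exp=-1, loops=2, term = A^-1 * d^1
  state 01010: A-exp=-1, loops=2, term = A^-1 * d^1
  state 01011: A-exp=+1, loops=3, term = A^1 * d^2
  state 01100: A-exp=-1, loops=2, term = A^-1 * d^1
  state 01101: A-exp=+1, loops=3, term = A^1 * d^2
  state 01110: A-exp=+1, loops=3, term = A^1 * d^2
  state 01111: A-exp=+3, loops=4, term = A^3 * d^3
  state 10000: A-exp=-3, loops=1, term = A^-3 * d^0
  state 10001: A-exp=-1, loops=2, term = A^-1 * d^1
  state 10010: A-exp=-1, loops=2, term = A^-1 * d^1
  state 10011: A-exp=+1, loops=3, term = A^1 * d^2
  state 10100: A-exp=-1, loops=2, term = A^-1 * d^1
  state 10101: A-exp=+1, loops=3, term = A^1 * d^2
  state 10110: A-exp=+1, loops=3, term = A^1 * d^2
  state 10111: A-exp=+3, loops=4, term = A^3 * d^3
  state 11000: A-exp=-1, loops=2, term = A^-1 * d^1
  state 11001: A-exp=+1, loops=3, term = A^1 * d^2
  state 11010: A-exp=+1, loops=3, term = A^1 * d^2
  state 11011: A-exp=+3, loops=4, term = A^3 * d^3
  state 11100: A-exp=+1, loops=3, term = A^1 * d^2
  state 11101: A-exp=+3, loops=4, term = A^3 * d^3
  state 11110: A-exp=+3, loops=4, term = A^3 * d^3
  state 11111: A-exp=+5, loops=5, term = A^5 * d^4
Collect the terms by A-exponent (count of states per loop number):
Powers of d = -A^2 - A^-2: d^2 = A^4 + 2 + A^-4; d^3 = -A^6 - 3*A^2 - 3*A^-2 - A^-6; d^4 = A^8 + 4*A^4 + 6 + 4*A^-4 + A^-8.
  A^5 * (d^4) = A^13 + 4*A^9 + 6*A^5 + 4*A + A^-3
  A^3 * (5*d^3) = -5*A^9 - 15*A^5 - 15*A - 5*A^-3
  A^1 * (10*d^2) = 10*A^5 + 20*A + 10*A^-3
  A^-1 * (10*d) = -10*A - 10*A^-3
  A^-3 * (5) = 5*A^-3
  A^-5 * (d) = -A^-3 - A^-7
Summing the groups: <K> = A^13 - A^9 + A^5 - A - A^-7
Normalise by the writhe: (-A^3)^(-w) = (-A^3)^(5) = -A^15, so f(A) = -A^15 * <K> = -A^28 + A^24 - A^20 + A^16 + A^8.
Substitute A = t^(-1/4), i.e. A^e → t^(-e/4): V(t) = t^-2 + t^-4 - t^-5 + t^-6 - t^-7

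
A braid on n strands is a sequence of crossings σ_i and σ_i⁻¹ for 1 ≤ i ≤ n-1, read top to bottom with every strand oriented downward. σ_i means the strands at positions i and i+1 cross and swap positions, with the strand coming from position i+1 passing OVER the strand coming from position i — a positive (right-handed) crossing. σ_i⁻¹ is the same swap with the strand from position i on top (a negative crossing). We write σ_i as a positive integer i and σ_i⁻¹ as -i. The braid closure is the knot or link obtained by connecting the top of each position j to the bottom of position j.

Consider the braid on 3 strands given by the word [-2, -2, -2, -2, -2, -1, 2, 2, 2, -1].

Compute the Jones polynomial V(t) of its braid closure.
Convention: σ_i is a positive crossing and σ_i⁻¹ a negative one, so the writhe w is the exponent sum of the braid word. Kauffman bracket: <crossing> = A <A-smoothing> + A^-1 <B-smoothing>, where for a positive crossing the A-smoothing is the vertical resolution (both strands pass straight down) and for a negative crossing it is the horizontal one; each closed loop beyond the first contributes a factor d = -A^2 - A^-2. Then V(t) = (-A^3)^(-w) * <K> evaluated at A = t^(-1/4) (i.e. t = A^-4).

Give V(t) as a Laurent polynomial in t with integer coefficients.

-1 + 2*t^-1 - 2*t^-2 + 4*t^-3 - 3*t^-4 + 3*t^-5 - 2*t^-6 + t^-7 - t^-8

Derivation:
Braid: s2^-1 s2^-1 s2^-1 s2^-1 s2^-1 s1^-1 s2 s2 s2 s1^-1 on 3 strands, 10 crossings.
Writhe w = (#positive) - (#negative) = 3 - 7 = -4.
Computing the Kauffman bracket via state sum. There are 2^10 = 1024 states.
For each crossing: s=0 is the vertical smoothing, s=1 horizontal. Crossing k contributes A^(sign_k * (1 - 2*s_k)); loop factor d = -A^2 - A^-2.
Tabulate the states by total A-exponent and number of loops L (A-exp: L × count):
  A^10: L=6 ×1
  A^8: L=5 ×10
  A^6: L=4 ×35, L=6 ×10
  A^4: L=3 ×60, L=5 ×50, L=7 ×10
  A^2: L=2 ×55, L=4 ×100, L=6 ×50, L=8 ×5
  A^0: L=1 ×25, L=3 ×101, L=5 ×100, L=7 ×25, L=9 ×1
  A^-2: L=2 ×55, L=4 ×100, L=6 ×50, L=8 ×5
  A^-4: L=1 ×6, L=3 ×54, L=5 ×50, L=7 ×10
  A^-6: L=2 ×9, L=4 ×26, L=6 ×10
  A^-8: L=3 ×5, L=5 ×5
  A^-10: L=4 ×1
Each group contributes A^e * Σ count * d^(L-1):
Powers of d = -A^2 - A^-2: d^2 = A^4 + 2 + A^-4; d^3 = -A^6 - 3*A^2 - 3*A^-2 - A^-6; d^4 = A^8 + 4*A^4 + 6 + 4*A^-4 + A^-8; d^5 = -A^10 - 5*A^6 - 10*A^2 - 10*A^-2 - 5*A^-6 - A^-10; d^6 = A^12 + 6*A^8 + 15*A^4 + 20 + 15*A^-4 + 6*A^-8 + A^-12; d^7 = -A^14 - 7*A^10 - 21*A^6 - 35*A^2 - 35*A^-2 - 21*A^-6 - 7*A^-10 - A^-14; d^8 = A^16 + 8*A^12 + 28*A^8 + 56*A^4 + 70 + 56*A^-4 + 28*A^-8 + 8*A^-12 + A^-16.
  A^10 * (d^5) = -A^20 - 5*A^16 - 10*A^12 - 10*A^8 - 5*A^4 - 1
  A^8 * (10*d^4) = 10*A^16 + 40*A^12 + 60*A^8 + 40*A^4 + 10
  A^6 * (35*d^3 + 10*d^5) = -10*A^16 - 85*A^12 - 205*A^8 - 205*A^4 - 85 - 10*A^-4
  A^4 * (60*d^2 + 50*d^4 + 10*d^6) = 10*A^16 + 110*A^12 + 410*A^8 + 620*A^4 + 410 + 110*A^-4 + 10*A^-8
  A^2 * (55*d + 100*d^3 + 50*d^5 + 5*d^7) = -5*A^16 - 85*A^12 - 455*A^8 - 1030*A^4 - 1030 - 455*A^-4 - 85*A^-8 - 5*A^-12
  A^0 * (25 + 101*d^2 + 100*d^4 + 25*d^6 + d^8) = A^16 + 33*A^12 + 278*A^8 + 932*A^4 + 1397 + 932*A^-4 + 278*A^-8 + 33*A^-12 + A^-16
  A^-2 * (55*d + 100*d^3 + 50*d^5 + 5*d^7) = -5*A^12 - 85*A^8 - 455*A^4 - 1030 - 1030*A^-4 - 455*A^-8 - 85*A^-12 - 5*A^-16
  A^-4 * (6 + 54*d^2 + 50*d^4 + 10*d^6) = 10*A^8 + 110*A^4 + 404 + 614*A^-4 + 404*A^-8 + 110*A^-12 + 10*A^-16
  A^-6 * (9*d + 26*d^3 + 10*d^5) = -10*A^4 - 76 - 187*A^-4 - 187*A^-8 - 76*A^-12 - 10*A^-16
  A^-8 * (5*d^2 + 5*d^4) = 5 + 25*A^-4 + 40*A^-8 + 25*A^-12 + 5*A^-16
  A^-10 * (d^3) = -A^-4 - 3*A^-8 - 3*A^-12 - A^-16
Summing the groups: <K> = -A^20 + A^16 - 2*A^12 + 3*A^8 - 3*A^4 + 4 - 2*A^-4 + 2*A^-8 - A^-12
Normalise by the writhe: (-A^3)^(-w) = (-A^3)^(4) = A^12, so f(A) = A^12 * <K> = -A^32 + A^28 - 2*A^24 + 3*A^20 - 3*A^16 + 4*A^12 - 2*A^8 + 2*A^4 - 1.
Substitute A = t^(-1/4), i.e. A^e → t^(-e/4): V(t) = -1 + 2*t^-1 - 2*t^-2 + 4*t^-3 - 3*t^-4 + 3*t^-5 - 2*t^-6 + t^-7 - t^-8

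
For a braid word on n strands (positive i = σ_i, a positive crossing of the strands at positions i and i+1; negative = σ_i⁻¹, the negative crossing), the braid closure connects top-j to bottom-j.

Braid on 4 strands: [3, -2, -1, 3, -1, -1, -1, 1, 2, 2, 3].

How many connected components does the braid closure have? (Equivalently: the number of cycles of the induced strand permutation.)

Track the strand permutation on 4 strands, starting from identity.
  step 1: s3 swaps positions 3,4 -> [1 2 4 3]
  step 2: s2^-1 swaps positions 2,3 -> [1 4 2 3]
  step 3: s1^-1 swaps positions 1,2 -> [4 1 2 3]
  step 4: s3 swaps positions 3,4 -> [4 1 3 2]
  step 5: s1^-1 swaps positions 1,2 -> [1 4 3 2]
  step 6: s1^-1 swaps positions 1,2 -> [4 1 3 2]
  step 7: s1^-1 swaps positions 1,2 -> [1 4 3 2]
  step 8: s1 swaps positions 1,2 -> [4 1 3 2]
  step 9: s2 swaps positions 2,3 -> [4 3 1 2]
  step 10: s2 swaps positions 2,3 -> [4 1 3 2]
  step 11: s3 swaps positions 3,4 -> [4 1 2 3]
Final permutation (position -> original strand): [4 1 2 3]
Closure components = cycle count of this permutation = 1.

Answer: 1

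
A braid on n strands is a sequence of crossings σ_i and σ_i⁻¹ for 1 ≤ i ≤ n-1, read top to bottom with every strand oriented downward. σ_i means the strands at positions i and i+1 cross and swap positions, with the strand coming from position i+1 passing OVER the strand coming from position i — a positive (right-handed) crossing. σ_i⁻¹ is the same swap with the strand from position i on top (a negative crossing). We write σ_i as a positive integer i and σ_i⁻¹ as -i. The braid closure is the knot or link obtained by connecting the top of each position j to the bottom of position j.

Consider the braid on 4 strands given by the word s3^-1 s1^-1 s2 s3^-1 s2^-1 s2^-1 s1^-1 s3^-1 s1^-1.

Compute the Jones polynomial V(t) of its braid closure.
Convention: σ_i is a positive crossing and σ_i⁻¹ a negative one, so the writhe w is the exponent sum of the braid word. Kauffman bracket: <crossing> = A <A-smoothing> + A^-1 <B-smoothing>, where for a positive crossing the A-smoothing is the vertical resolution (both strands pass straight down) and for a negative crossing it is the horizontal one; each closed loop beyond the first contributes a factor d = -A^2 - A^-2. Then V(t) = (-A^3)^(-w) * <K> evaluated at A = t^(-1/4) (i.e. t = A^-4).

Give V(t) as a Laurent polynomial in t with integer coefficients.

Braid: s3^-1 s1^-1 s2 s3^-1 s2^-1 s2^-1 s1^-1 s3^-1 s1^-1 on 4 strands, 9 crossings.
Writhe w = (#positive) - (#negative) = 1 - 8 = -7.
Enumerate smoothing states for the bracket polynomial. There are 2^9 = 512 states.
Each crossing splits two ways (0=vertical, 1=horizontal). The state's weight is A^(#A-smoothings - #B-smoothings) * d^(loops - 1).
Tabulate the states by total A-exponent and number of loops L (A-exp: L × count):
  A^9: L=6 ×1
  A^7: L=5 ×9
  A^5: L=4 ×34, L=6 ×2
  A^3: L=3 ×67, L=5 ×17
  A^1: L=2 ×69, L=4 ×56, L=6 ×1
  A^-1: L=1 ×30, L=3 ×88, L=5 ×8
  A^-3: L=2 ×61, L=4 ×23
  A^-5: L=1 ×9, L=3 ×26, L=5 ×1
  A^-7: L=2 ×6, L=4 ×3
  A^-9: L=3 ×1
Each group contributes A^e * Σ count * d^(L-1):
Powers of d = -A^2 - A^-2: d^2 = A^4 + 2 + A^-4; d^3 = -A^6 - 3*A^2 - 3*A^-2 - A^-6; d^4 = A^8 + 4*A^4 + 6 + 4*A^-4 + A^-8; d^5 = -A^10 - 5*A^6 - 10*A^2 - 10*A^-2 - 5*A^-6 - A^-10.
  A^9 * (d^5) = -A^19 - 5*A^15 - 10*A^11 - 10*A^7 - 5*A^3 - A^-1
  A^7 * (9*d^4) = 9*A^15 + 36*A^11 + 54*A^7 + 36*A^3 + 9*A^-1
  A^5 * (34*d^3 + 2*d^5) = -2*A^15 - 44*A^11 - 122*A^7 - 122*A^3 - 44*A^-1 - 2*A^-5
  A^3 * (67*d^2 + 17*d^4) = 17*A^11 + 135*A^7 + 236*A^3 + 135*A^-1 + 17*A^-5
  A^1 * (69*d + 56*d^3 + d^5) = -A^11 - 61*A^7 - 247*A^3 - 247*A^-1 - 61*A^-5 - A^-9
  A^-1 * (30 + 88*d^2 + 8*d^4) = 8*A^7 + 120*A^3 + 254*A^-1 + 120*A^-5 + 8*A^-9
  A^-3 * (61*d + 23*d^3) = -23*A^3 - 130*A^-1 - 130*A^-5 - 23*A^-9
  A^-5 * (9 + 26*d^2 + d^4) = A^3 + 30*A^-1 + 67*A^-5 + 30*A^-9 + A^-13
  A^-7 * (6*d + 3*d^3) = -3*A^-1 - 15*A^-5 - 15*A^-9 - 3*A^-13
  A^-9 * (d^2) = A^-5 + 2*A^-9 + A^-13
Summing the groups: <K> = -A^19 + 2*A^15 - 2*A^11 + 4*A^7 - 4*A^3 + 3*A^-1 - 3*A^-5 + A^-9 - A^-13
Normalise by the writhe: (-A^3)^(-w) = (-A^3)^(7) = -A^21, so f(A) = -A^21 * <K> = A^40 - 2*A^36 + 2*A^32 - 4*A^28 + 4*A^24 - 3*A^20 + 3*A^16 - A^12 + A^8.
Substitute A = t^(-1/4), i.e. A^e → t^(-e/4): V(t) = t^-2 - t^-3 + 3*t^-4 - 3*t^-5 + 4*t^-6 - 4*t^-7 + 2*t^-8 - 2*t^-9 + t^-10

Answer: t^-2 - t^-3 + 3*t^-4 - 3*t^-5 + 4*t^-6 - 4*t^-7 + 2*t^-8 - 2*t^-9 + t^-10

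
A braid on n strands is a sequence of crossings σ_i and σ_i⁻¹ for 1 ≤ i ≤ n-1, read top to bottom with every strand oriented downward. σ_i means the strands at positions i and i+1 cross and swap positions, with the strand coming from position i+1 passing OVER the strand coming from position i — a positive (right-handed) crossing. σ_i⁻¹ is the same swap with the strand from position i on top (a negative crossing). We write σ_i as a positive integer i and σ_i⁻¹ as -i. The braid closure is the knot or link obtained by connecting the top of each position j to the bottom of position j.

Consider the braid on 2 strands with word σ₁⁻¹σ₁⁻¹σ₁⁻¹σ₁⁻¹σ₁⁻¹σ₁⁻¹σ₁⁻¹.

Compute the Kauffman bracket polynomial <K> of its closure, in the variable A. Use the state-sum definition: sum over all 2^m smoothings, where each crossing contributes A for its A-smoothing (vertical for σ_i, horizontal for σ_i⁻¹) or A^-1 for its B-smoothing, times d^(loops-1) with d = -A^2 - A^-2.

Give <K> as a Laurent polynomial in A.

Braid: s1^-1 s1^-1 s1^-1 s1^-1 s1^-1 s1^-1 s1^-1 on 2 strands, 7 crossings.
Writhe w = (#positive) - (#negative) = 0 - 7 = -7.
State-sum expansion of <K>. There are 2^7 = 128 states.
Smooth each crossing (0=||, 1=⌣⌢); contribution A^(Σ sign_k(1-2s_k)) * d^(L-1).
Tabulate the states by total A-exponent and number of loops L (A-exp: L × count):
  A^7: L=7 ×1
  A^5: L=6 ×7
  A^3: L=5 ×21
  A^1: L=4 ×35
  A^-1: L=3 ×35
  A^-3: L=2 ×21
  A^-5: L=1 ×7
  A^-7: L=2 ×1
Each group contributes A^e * Σ count * d^(L-1):
Powers of d = -A^2 - A^-2: d^2 = A^4 + 2 + A^-4; d^3 = -A^6 - 3*A^2 - 3*A^-2 - A^-6; d^4 = A^8 + 4*A^4 + 6 + 4*A^-4 + A^-8; d^5 = -A^10 - 5*A^6 - 10*A^2 - 10*A^-2 - 5*A^-6 - A^-10; d^6 = A^12 + 6*A^8 + 15*A^4 + 20 + 15*A^-4 + 6*A^-8 + A^-12.
  A^7 * (d^6) = A^19 + 6*A^15 + 15*A^11 + 20*A^7 + 15*A^3 + 6*A^-1 + A^-5
  A^5 * (7*d^5) = -7*A^15 - 35*A^11 - 70*A^7 - 70*A^3 - 35*A^-1 - 7*A^-5
  A^3 * (21*d^4) = 21*A^11 + 84*A^7 + 126*A^3 + 84*A^-1 + 21*A^-5
  A^1 * (35*d^3) = -35*A^7 - 105*A^3 - 105*A^-1 - 35*A^-5
  A^-1 * (35*d^2) = 35*A^3 + 70*A^-1 + 35*A^-5
  A^-3 * (21*d) = -21*A^-1 - 21*A^-5
  A^-5 * (7) = 7*A^-5
  A^-7 * (d) = -A^-5 - A^-9
Summing the groups: <K> = A^19 - A^15 + A^11 - A^7 + A^3 - A^-1 - A^-9

Answer: A^19 - A^15 + A^11 - A^7 + A^3 - A^-1 - A^-9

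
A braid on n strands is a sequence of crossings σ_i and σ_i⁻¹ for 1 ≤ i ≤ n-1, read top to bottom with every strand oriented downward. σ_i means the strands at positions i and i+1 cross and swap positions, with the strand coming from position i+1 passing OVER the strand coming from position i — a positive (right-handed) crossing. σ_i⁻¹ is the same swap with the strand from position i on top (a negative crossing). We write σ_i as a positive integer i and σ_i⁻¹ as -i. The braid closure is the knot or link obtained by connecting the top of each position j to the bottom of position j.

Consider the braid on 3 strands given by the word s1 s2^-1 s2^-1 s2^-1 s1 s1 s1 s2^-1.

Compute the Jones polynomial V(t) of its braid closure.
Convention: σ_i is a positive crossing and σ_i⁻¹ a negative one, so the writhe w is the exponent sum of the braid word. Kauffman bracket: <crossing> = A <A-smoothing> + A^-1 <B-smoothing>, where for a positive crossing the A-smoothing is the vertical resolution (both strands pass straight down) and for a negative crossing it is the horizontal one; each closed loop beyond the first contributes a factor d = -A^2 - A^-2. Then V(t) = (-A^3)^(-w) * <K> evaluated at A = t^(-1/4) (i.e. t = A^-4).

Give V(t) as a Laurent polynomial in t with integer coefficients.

Braid: s1 s2^-1 s2^-1 s2^-1 s1 s1 s1 s2^-1 on 3 strands, 8 crossings.
Writhe w = (#positive) - (#negative) = 4 - 4 = 0.
State-sum expansion of <K>. There are 2^8 = 256 states.
For each crossing: s=0 is the vertical smoothing, s=1 horizontal. Crossing k contributes A^(sign_k * (1 - 2*s_k)); loop factor d = -A^2 - A^-2.
Tabulate the states by total A-exponent and number of loops L (A-exp: L × count):
  A^8: L=5 ×1
  A^6: L=4 ×8
  A^4: L=3 ×25, L=5 ×3
  A^2: L=2 ×37, L=4 ×18, L=6 ×1
  A^0: L=1 ×25, L=3 ×37, L=5 ×8
  A^-2: L=2 ×37, L=4 ×18, L=6 ×1
  A^-4: L=3 ×25, L=5 ×3
  A^-6: L=4 ×8
  A^-8: L=5 ×1
Each group contributes A^e * Σ count * d^(L-1):
Powers of d = -A^2 - A^-2: d^2 = A^4 + 2 + A^-4; d^3 = -A^6 - 3*A^2 - 3*A^-2 - A^-6; d^4 = A^8 + 4*A^4 + 6 + 4*A^-4 + A^-8; d^5 = -A^10 - 5*A^6 - 10*A^2 - 10*A^-2 - 5*A^-6 - A^-10.
  A^8 * (d^4) = A^16 + 4*A^12 + 6*A^8 + 4*A^4 + 1
  A^6 * (8*d^3) = -8*A^12 - 24*A^8 - 24*A^4 - 8
  A^4 * (25*d^2 + 3*d^4) = 3*A^12 + 37*A^8 + 68*A^4 + 37 + 3*A^-4
  A^2 * (37*d + 18*d^3 + d^5) = -A^12 - 23*A^8 - 101*A^4 - 101 - 23*A^-4 - A^-8
  A^0 * (25 + 37*d^2 + 8*d^4) = 8*A^8 + 69*A^4 + 147 + 69*A^-4 + 8*A^-8
  A^-2 * (37*d + 18*d^3 + d^5) = -A^8 - 23*A^4 - 101 - 101*A^-4 - 23*A^-8 - A^-12
  A^-4 * (25*d^2 + 3*d^4) = 3*A^4 + 37 + 68*A^-4 + 37*A^-8 + 3*A^-12
  A^-6 * (8*d^3) = -8 - 24*A^-4 - 24*A^-8 - 8*A^-12
  A^-8 * (d^4) = 1 + 4*A^-4 + 6*A^-8 + 4*A^-12 + A^-16
Summing the groups: <K> = A^16 - 2*A^12 + 3*A^8 - 4*A^4 + 5 - 4*A^-4 + 3*A^-8 - 2*A^-12 + A^-16
Normalise by the writhe: (-A^3)^(-w) = (-A^3)^(0) = 1, so f(A) = 1 * <K> = A^16 - 2*A^12 + 3*A^8 - 4*A^4 + 5 - 4*A^-4 + 3*A^-8 - 2*A^-12 + A^-16.
Substitute A = t^(-1/4), i.e. A^e → t^(-e/4): V(t) = t^4 - 2*t^3 + 3*t^2 - 4*t + 5 - 4*t^-1 + 3*t^-2 - 2*t^-3 + t^-4

Answer: t^4 - 2*t^3 + 3*t^2 - 4*t + 5 - 4*t^-1 + 3*t^-2 - 2*t^-3 + t^-4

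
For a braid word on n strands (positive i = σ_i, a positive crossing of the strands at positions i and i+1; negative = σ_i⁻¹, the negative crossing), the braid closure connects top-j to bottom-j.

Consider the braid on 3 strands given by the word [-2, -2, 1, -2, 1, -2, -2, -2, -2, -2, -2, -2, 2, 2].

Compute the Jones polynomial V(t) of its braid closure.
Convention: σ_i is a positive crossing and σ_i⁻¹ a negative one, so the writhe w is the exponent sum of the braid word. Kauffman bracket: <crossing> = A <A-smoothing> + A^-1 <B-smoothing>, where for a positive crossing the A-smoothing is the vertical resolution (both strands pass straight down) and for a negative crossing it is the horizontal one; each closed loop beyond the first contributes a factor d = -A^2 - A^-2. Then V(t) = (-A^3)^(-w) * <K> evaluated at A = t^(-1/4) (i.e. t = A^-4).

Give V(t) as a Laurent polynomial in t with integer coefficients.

The presented braid s2^-1 s2^-1 s1 s2^-1 s1 s2^-1 s2^-1 s2^-1 s2^-1 s2^-1 s2^-1 s2^-1 s2 s2 on 3 strands reduces by inverse Markov moves (closure unchanged at each step):
  Deconjugate: the word is γ·β·γ⁻¹ with γ = s2^-1 s2^-1 (prefix) and γ⁻¹ = s2 s2 (suffix); strip both.
Reduced to β = s1 s2^-1 s1 s2^-1 s2^-1 s2^-1 s2^-1 s2^-1 s2^-1 s2^-1 on 3 strands, 10 crossings.
Compute on β:
Braid: s1 s2^-1 s1 s2^-1 s2^-1 s2^-1 s2^-1 s2^-1 s2^-1 s2^-1 on 3 strands, 10 crossings.
Writhe w = (#positive) - (#negative) = 2 - 8 = -6.
Computing the Kauffman bracket via state sum. There are 2^10 = 1024 states.
Smooth each crossing (0=||, 1=⌣⌢); contribution A^(Σ sign_k(1-2s_k)) * d^(L-1).
Tabulate the states by total A-exponent and number of loops L (A-exp: L × count):
  A^10: L=9 ×1
  A^8: L=8 ×10
  A^6: L=7 ×45
  A^4: L=6 ×119, L=8 ×1
  A^2: L=5 ×203, L=7 ×7
  A^0: L=4 ×231, L=6 ×21
  A^-2: L=3 ×175, L=5 ×35
  A^-4: L=2 ×85, L=4 ×35
  A^-6: L=1 ×23, L=3 ×22
  A^-8: L=2 ×10
  A^-10: L=3 ×1
Each group contributes A^e * Σ count * d^(L-1):
Powers of d = -A^2 - A^-2: d^2 = A^4 + 2 + A^-4; d^3 = -A^6 - 3*A^2 - 3*A^-2 - A^-6; d^4 = A^8 + 4*A^4 + 6 + 4*A^-4 + A^-8; d^5 = -A^10 - 5*A^6 - 10*A^2 - 10*A^-2 - 5*A^-6 - A^-10; d^6 = A^12 + 6*A^8 + 15*A^4 + 20 + 15*A^-4 + 6*A^-8 + A^-12; d^7 = -A^14 - 7*A^10 - 21*A^6 - 35*A^2 - 35*A^-2 - 21*A^-6 - 7*A^-10 - A^-14; d^8 = A^16 + 8*A^12 + 28*A^8 + 56*A^4 + 70 + 56*A^-4 + 28*A^-8 + 8*A^-12 + A^-16.
  A^10 * (d^8) = A^26 + 8*A^22 + 28*A^18 + 56*A^14 + 70*A^10 + 56*A^6 + 28*A^2 + 8*A^-2 + A^-6
  A^8 * (10*d^7) = -10*A^22 - 70*A^18 - 210*A^14 - 350*A^10 - 350*A^6 - 210*A^2 - 70*A^-2 - 10*A^-6
  A^6 * (45*d^6) = 45*A^18 + 270*A^14 + 675*A^10 + 900*A^6 + 675*A^2 + 270*A^-2 + 45*A^-6
  A^4 * (119*d^5 + d^7) = -A^18 - 126*A^14 - 616*A^10 - 1225*A^6 - 1225*A^2 - 616*A^-2 - 126*A^-6 - A^-10
  A^2 * (203*d^4 + 7*d^6) = 7*A^14 + 245*A^10 + 917*A^6 + 1358*A^2 + 917*A^-2 + 245*A^-6 + 7*A^-10
  A^0 * (231*d^3 + 21*d^5) = -21*A^10 - 336*A^6 - 903*A^2 - 903*A^-2 - 336*A^-6 - 21*A^-10
  A^-2 * (175*d^2 + 35*d^4) = 35*A^6 + 315*A^2 + 560*A^-2 + 315*A^-6 + 35*A^-10
  A^-4 * (85*d + 35*d^3) = -35*A^2 - 190*A^-2 - 190*A^-6 - 35*A^-10
  A^-6 * (23 + 22*d^2) = 22*A^-2 + 67*A^-6 + 22*A^-10
  A^-8 * (10*d) = -10*A^-6 - 10*A^-10
  A^-10 * (d^2) = A^-6 + 2*A^-10 + A^-14
Summing the groups: <K> = A^26 - 2*A^22 + 2*A^18 - 3*A^14 + 3*A^10 - 3*A^6 + 3*A^2 - 2*A^-2 + 2*A^-6 - A^-10 + A^-14
Normalise by the writhe: (-A^3)^(-w) = (-A^3)^(6) = A^18, so f(A) = A^18 * <K> = A^44 - 2*A^40 + 2*A^36 - 3*A^32 + 3*A^28 - 3*A^24 + 3*A^20 - 2*A^16 + 2*A^12 - A^8 + A^4.
Substitute A = t^(-1/4), i.e. A^e → t^(-e/4): V(t) = t^-1 - t^-2 + 2*t^-3 - 2*t^-4 + 3*t^-5 - 3*t^-6 + 3*t^-7 - 3*t^-8 + 2*t^-9 - 2*t^-10 + t^-11

Answer: t^-1 - t^-2 + 2*t^-3 - 2*t^-4 + 3*t^-5 - 3*t^-6 + 3*t^-7 - 3*t^-8 + 2*t^-9 - 2*t^-10 + t^-11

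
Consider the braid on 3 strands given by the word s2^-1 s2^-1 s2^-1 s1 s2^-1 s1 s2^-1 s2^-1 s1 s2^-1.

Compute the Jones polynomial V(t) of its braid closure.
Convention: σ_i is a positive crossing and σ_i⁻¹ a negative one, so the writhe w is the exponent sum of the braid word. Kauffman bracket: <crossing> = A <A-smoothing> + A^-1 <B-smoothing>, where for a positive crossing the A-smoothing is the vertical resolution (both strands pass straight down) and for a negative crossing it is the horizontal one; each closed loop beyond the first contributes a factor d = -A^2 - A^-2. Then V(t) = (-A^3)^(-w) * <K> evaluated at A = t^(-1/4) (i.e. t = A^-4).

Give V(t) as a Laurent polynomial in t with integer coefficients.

Braid: s2^-1 s2^-1 s2^-1 s1 s2^-1 s1 s2^-1 s2^-1 s1 s2^-1 on 3 strands, 10 crossings.
Writhe w = (#positive) - (#negative) = 3 - 7 = -4.
Enumerate smoothing states for the bracket polynomial. There are 2^10 = 1024 states.
For each crossing: s=0 is the vertical smoothing, s=1 horizontal. Crossing k contributes A^(sign_k * (1 - 2*s_k)); loop factor d = -A^2 - A^-2.
Tabulate the states by total A-exponent and number of loops L (A-exp: L × count):
  A^10: L=8 ×1
  A^8: L=7 ×10
  A^6: L=6 ×45
  A^4: L=5 ×119, L=7 ×1
  A^2: L=4 ×202, L=6 ×8
  A^0: L=3 ×224, L=5 ×28
  A^-2: L=2 ×156, L=4 ×53, L=6 ×1
  A^-4: L=1 ×57, L=3 ×59, L=5 ×4
  A^-6: L=2 ×38, L=4 ×7
  A^-8: L=3 ×10
  A^-10: L=4 ×1
Each group contributes A^e * Σ count * d^(L-1):
Powers of d = -A^2 - A^-2: d^2 = A^4 + 2 + A^-4; d^3 = -A^6 - 3*A^2 - 3*A^-2 - A^-6; d^4 = A^8 + 4*A^4 + 6 + 4*A^-4 + A^-8; d^5 = -A^10 - 5*A^6 - 10*A^2 - 10*A^-2 - 5*A^-6 - A^-10; d^6 = A^12 + 6*A^8 + 15*A^4 + 20 + 15*A^-4 + 6*A^-8 + A^-12; d^7 = -A^14 - 7*A^10 - 21*A^6 - 35*A^2 - 35*A^-2 - 21*A^-6 - 7*A^-10 - A^-14.
  A^10 * (d^7) = -A^24 - 7*A^20 - 21*A^16 - 35*A^12 - 35*A^8 - 21*A^4 - 7 - A^-4
  A^8 * (10*d^6) = 10*A^20 + 60*A^16 + 150*A^12 + 200*A^8 + 150*A^4 + 60 + 10*A^-4
  A^6 * (45*d^5) = -45*A^16 - 225*A^12 - 450*A^8 - 450*A^4 - 225 - 45*A^-4
  A^4 * (119*d^4 + d^6) = A^16 + 125*A^12 + 491*A^8 + 734*A^4 + 491 + 125*A^-4 + A^-8
  A^2 * (202*d^3 + 8*d^5) = -8*A^12 - 242*A^8 - 686*A^4 - 686 - 242*A^-4 - 8*A^-8
  A^0 * (224*d^2 + 28*d^4) = 28*A^8 + 336*A^4 + 616 + 336*A^-4 + 28*A^-8
  A^-2 * (156*d + 53*d^3 + d^5) = -A^8 - 58*A^4 - 325 - 325*A^-4 - 58*A^-8 - A^-12
  A^-4 * (57 + 59*d^2 + 4*d^4) = 4*A^4 + 75 + 199*A^-4 + 75*A^-8 + 4*A^-12
  A^-6 * (38*d + 7*d^3) = -7 - 59*A^-4 - 59*A^-8 - 7*A^-12
  A^-8 * (10*d^2) = 10*A^-4 + 20*A^-8 + 10*A^-12
  A^-10 * (d^3) = -A^-4 - 3*A^-8 - 3*A^-12 - A^-16
Summing the groups: <K> = -A^24 + 3*A^20 - 5*A^16 + 7*A^12 - 9*A^8 + 9*A^4 - 8 + 7*A^-4 - 4*A^-8 + 3*A^-12 - A^-16
Normalise by the writhe: (-A^3)^(-w) = (-A^3)^(4) = A^12, so f(A) = A^12 * <K> = -A^36 + 3*A^32 - 5*A^28 + 7*A^24 - 9*A^20 + 9*A^16 - 8*A^12 + 7*A^8 - 4*A^4 + 3 - A^-4.
Substitute A = t^(-1/4), i.e. A^e → t^(-e/4): V(t) = -t + 3 - 4*t^-1 + 7*t^-2 - 8*t^-3 + 9*t^-4 - 9*t^-5 + 7*t^-6 - 5*t^-7 + 3*t^-8 - t^-9

Answer: -t + 3 - 4*t^-1 + 7*t^-2 - 8*t^-3 + 9*t^-4 - 9*t^-5 + 7*t^-6 - 5*t^-7 + 3*t^-8 - t^-9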